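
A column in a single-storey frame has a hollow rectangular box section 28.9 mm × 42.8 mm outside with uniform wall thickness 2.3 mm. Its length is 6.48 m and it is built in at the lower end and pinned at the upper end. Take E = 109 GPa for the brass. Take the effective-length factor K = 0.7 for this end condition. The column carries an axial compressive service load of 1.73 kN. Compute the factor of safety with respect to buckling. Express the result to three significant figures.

Inner dimensions: h_i = 42.8 − 2×2.3 = 38.20 mm, b_i = 28.9 − 2×2.3 = 24.30 mm
Weak-axis I_min = (h_o·b_o³ − h_i·b_i³)/12 with b_o = 28.9, b_i = 24.30 mm (shorter outer/inner sides).
I_min = (42.8×28.9³ − 38.20×24.30³)/12 = 4.041×10^4 mm⁴
I = 4.041×10^4 mm⁴ = 4.041×10^-8 m⁴
Effective length L_e = K·L = 0.7 × 6.48 = 4.536 m
P_cr = π²EI / L_e² = π² × 109×10⁹ × 4.041×10^-8 / 4.536² = 2.113×10^3 N
Factor of safety n = P_cr / P = 2.1130 / 1.73 = 1.22

n ≈ 1.22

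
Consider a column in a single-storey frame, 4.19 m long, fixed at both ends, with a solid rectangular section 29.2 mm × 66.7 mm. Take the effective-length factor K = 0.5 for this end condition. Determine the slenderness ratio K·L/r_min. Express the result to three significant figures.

Buckling occurs about the weak axis: I_min = h·b³/12 with b = 29.2 mm (the shorter side).
I_min = 66.7×29.2³/12 = 1.384×10^5 mm⁴
A = 1.948×10^3 mm²;  r_min = √(I/A) = √(1.384×10^5/1.948×10^3) = 8.429 mm
L_e = K·L = 0.5 × 4.19 m = 2.095 m = 2095.0 mm
λ = L_e / r_min = 2095.0 / 8.429 = 249

λ ≈ 249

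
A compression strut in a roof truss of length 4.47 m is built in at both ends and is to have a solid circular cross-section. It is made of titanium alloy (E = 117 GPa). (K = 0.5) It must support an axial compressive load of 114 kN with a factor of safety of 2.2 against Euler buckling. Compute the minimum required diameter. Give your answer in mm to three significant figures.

d ≈ 68.6 mm

Required P_cr = n·P = 2.2 × 114 = 250.8 kN
L_e = K·L = 0.5 × 4.47 = 2.235 m
Required I = P_cr·L_e²/(π²E) = 2.508×10^5 × 2.235² / (π² × 1.17×10^11) = 1.085×10^-6 m⁴
I_req = 1.085×10^6 mm⁴
Solid circle: I = πd⁴/64  ⇒  d = (64I/π)^(1/4) = (64×1.085×10^6/π)^(1/4) = 68.6 mm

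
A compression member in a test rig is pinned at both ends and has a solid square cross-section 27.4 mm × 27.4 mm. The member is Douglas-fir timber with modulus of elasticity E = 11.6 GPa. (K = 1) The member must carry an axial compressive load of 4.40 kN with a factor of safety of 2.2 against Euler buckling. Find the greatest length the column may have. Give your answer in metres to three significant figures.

L_max ≈ 0.745 m

I = a⁴/12 = 27.4⁴/12 = 4.697×10^4 mm⁴
I = 4.697×10^-8 m⁴
Required critical load P_cr = n·P = 2.2 × 4.40 = 9.680 kN = 9.680×10^3 N
From P_cr = π²EI/(K·L)²:  L = (1/K)·√(π²EI/P_cr) = (1/1)·√(π²×1.16×10^10×4.697×10^-8/9.680×10^3)
L = 0.745 m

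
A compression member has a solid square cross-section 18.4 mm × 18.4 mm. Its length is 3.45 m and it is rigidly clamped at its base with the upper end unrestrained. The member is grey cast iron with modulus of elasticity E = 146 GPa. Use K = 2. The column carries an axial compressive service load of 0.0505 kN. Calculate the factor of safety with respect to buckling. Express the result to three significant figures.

n ≈ 5.72

I = a⁴/12 = 18.4⁴/12 = 9.552×10^3 mm⁴
I = 9.552×10^3 mm⁴ = 9.552×10^-9 m⁴
Effective length L_e = K·L = 2 × 3.45 = 6.900 m
P_cr = π²EI / L_e² = π² × 146×10⁹ × 9.552×10^-9 / 6.900² = 289.1 N
Factor of safety n = P_cr / P = 0.28910 / 0.0505 = 5.72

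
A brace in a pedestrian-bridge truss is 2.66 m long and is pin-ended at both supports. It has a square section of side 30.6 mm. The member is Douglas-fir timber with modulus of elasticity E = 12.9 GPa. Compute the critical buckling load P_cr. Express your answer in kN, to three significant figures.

I = a⁴/12 = 30.6⁴/12 = 7.306×10^4 mm⁴
I = 7.306×10^4 mm⁴ = 7.306×10^-8 m⁴
Effective length L_e = K·L = 1 × 2.66 = 2.660 m
P_cr = π²EI / L_e² = π² × 12.9×10⁹ × 7.306×10^-8 / 2.660² = 1.315×10^3 N

P_cr ≈ 1.31 kN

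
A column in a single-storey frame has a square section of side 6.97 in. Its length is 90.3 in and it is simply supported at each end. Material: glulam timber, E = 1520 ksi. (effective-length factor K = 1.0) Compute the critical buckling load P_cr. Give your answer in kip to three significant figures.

I = a⁴/12 = 6.97⁴/12 = 196.7 in⁴
Effective length L_e = K·L = 1 × 90.3 = 90.30 in
P_cr = π²EI / L_e² = π² × 1520×10³ × 196.7 / 90.30² = 3.618×10^5 lb

P_cr ≈ 362 kip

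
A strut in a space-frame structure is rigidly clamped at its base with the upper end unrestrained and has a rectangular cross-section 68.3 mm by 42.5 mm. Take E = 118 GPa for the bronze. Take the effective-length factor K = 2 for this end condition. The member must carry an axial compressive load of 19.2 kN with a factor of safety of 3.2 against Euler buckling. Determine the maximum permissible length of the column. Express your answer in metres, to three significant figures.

L_max ≈ 1.44 m

Buckling occurs about the weak axis: I_min = h·b³/12 with b = 42.5 mm (the shorter side).
I_min = 68.3×42.5³/12 = 4.369×10^5 mm⁴
I = 4.369×10^-7 m⁴
Required critical load P_cr = n·P = 3.2 × 19.2 = 61.44 kN = 6.144×10^4 N
From P_cr = π²EI/(K·L)²:  L = (1/K)·√(π²EI/P_cr) = (1/2)·√(π²×1.18×10^11×4.369×10^-7/6.144×10^4)
L = 1.44 m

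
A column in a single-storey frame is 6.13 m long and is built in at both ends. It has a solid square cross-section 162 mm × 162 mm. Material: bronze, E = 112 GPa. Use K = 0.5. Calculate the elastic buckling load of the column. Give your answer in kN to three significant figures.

I = a⁴/12 = 162⁴/12 = 5.740×10^7 mm⁴
I = 5.740×10^7 mm⁴ = 5.740×10^-5 m⁴
Effective length L_e = K·L = 0.5 × 6.13 = 3.065 m
P_cr = π²EI / L_e² = π² × 112×10⁹ × 5.740×10^-5 / 3.065² = 6.754×10^6 N

P_cr ≈ 6750 kN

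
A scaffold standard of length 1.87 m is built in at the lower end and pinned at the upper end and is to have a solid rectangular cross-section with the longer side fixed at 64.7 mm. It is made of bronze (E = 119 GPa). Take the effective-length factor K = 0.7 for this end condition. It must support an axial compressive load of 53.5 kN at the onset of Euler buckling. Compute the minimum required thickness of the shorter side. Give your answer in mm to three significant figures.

b ≈ 24.4 mm

L_e = K·L = 0.7 × 1.87 = 1.309 m
Required I = P_cr·L_e²/(π²E) = 5.350×10^4 × 1.309² / (π² × 1.19×10^11) = 7.805×10^-8 m⁴
I_req = 7.805×10^4 mm⁴
Rectangle, weak axis: I_min = h·b³/12 with h = 64.7 mm fixed  ⇒  b = (12I/h)^(1/3) = 24.4 mm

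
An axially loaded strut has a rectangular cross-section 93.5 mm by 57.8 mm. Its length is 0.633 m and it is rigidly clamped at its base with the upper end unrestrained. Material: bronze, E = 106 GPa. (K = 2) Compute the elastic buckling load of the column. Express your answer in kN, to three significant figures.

Buckling occurs about the weak axis: I_min = h·b³/12 with b = 57.8 mm (the shorter side).
I_min = 93.5×57.8³/12 = 1.505×10^6 mm⁴
I = 1.505×10^6 mm⁴ = 1.505×10^-6 m⁴
Effective length L_e = K·L = 2 × 0.633 = 1.266 m
P_cr = π²EI / L_e² = π² × 106×10⁹ × 1.505×10^-6 / 1.266² = 9.821×10^5 N

P_cr ≈ 982 kN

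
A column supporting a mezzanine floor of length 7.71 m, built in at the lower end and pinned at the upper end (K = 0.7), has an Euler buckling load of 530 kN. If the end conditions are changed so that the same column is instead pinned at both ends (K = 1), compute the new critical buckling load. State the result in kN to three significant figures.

P_cr ≈ 260 kN

P_cr ∝ 1/K², so P_cr,new = P_cr,old × (K_old/K_new)² = 530 × (0.7/1)²
= 530 × 0.4900 = 260 kN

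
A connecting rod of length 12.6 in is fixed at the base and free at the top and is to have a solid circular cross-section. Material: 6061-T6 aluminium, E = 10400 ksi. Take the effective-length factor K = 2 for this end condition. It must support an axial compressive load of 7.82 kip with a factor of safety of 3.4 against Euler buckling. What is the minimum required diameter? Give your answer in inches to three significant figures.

d ≈ 1.35 in

Required P_cr = n·P = 3.4 × 7.82 = 26.59 kip
L_e = K·L = 2 × 12.6 = 25.20 in
Required I = P_cr·L_e²/(π²E) = 2.659×10^4 × 25.20² / (π² × 1.04×10^7) = 0.1645 in⁴
Solid circle: I = πd⁴/64  ⇒  d = (64I/π)^(1/4) = (64×0.1645/π)^(1/4) = 1.35 in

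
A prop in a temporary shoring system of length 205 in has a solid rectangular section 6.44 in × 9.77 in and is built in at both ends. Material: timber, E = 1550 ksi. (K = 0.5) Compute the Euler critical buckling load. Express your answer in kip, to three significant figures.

Buckling occurs about the weak axis: I_min = h·b³/12 with b = 6.44 in (the shorter side).
I_min = 9.77×6.44³/12 = 217.5 in⁴
Effective length L_e = K·L = 0.5 × 205 = 102.5 in
P_cr = π²EI / L_e² = π² × 1550×10³ × 217.5 / 102.5² = 3.166×10^5 lb

P_cr ≈ 317 kip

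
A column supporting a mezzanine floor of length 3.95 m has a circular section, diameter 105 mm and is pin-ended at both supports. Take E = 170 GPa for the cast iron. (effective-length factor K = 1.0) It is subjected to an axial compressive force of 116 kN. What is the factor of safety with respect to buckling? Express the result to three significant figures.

n ≈ 5.53

I = πd⁴/64 = π×105⁴/64 = 5.967×10^6 mm⁴
I = 5.967×10^6 mm⁴ = 5.967×10^-6 m⁴
Effective length L_e = K·L = 1 × 3.95 = 3.950 m
P_cr = π²EI / L_e² = π² × 170×10⁹ × 5.967×10^-6 / 3.950² = 6.416×10^5 N
Factor of safety n = P_cr / P = 641.63 / 116 = 5.53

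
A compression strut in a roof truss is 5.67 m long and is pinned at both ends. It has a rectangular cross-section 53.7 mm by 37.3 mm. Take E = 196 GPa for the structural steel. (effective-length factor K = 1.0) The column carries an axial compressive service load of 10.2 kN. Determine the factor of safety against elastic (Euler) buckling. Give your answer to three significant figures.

Buckling occurs about the weak axis: I_min = h·b³/12 with b = 37.3 mm (the shorter side).
I_min = 53.7×37.3³/12 = 2.322×10^5 mm⁴
I = 2.322×10^5 mm⁴ = 2.322×10^-7 m⁴
Effective length L_e = K·L = 1 × 5.67 = 5.670 m
P_cr = π²EI / L_e² = π² × 196×10⁹ × 2.322×10^-7 / 5.670² = 1.397×10^4 N
Factor of safety n = P_cr / P = 13.974 / 10.2 = 1.37

n ≈ 1.37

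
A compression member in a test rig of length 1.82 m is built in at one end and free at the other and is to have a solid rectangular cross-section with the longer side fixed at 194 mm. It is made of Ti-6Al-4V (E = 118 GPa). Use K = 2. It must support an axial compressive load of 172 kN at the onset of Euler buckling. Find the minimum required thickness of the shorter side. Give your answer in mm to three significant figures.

L_e = K·L = 2 × 1.82 = 3.640 m
Required I = P_cr·L_e²/(π²E) = 1.720×10^5 × 3.640² / (π² × 1.18×10^11) = 1.957×10^-6 m⁴
I_req = 1.957×10^6 mm⁴
Rectangle, weak axis: I_min = h·b³/12 with h = 194 mm fixed  ⇒  b = (12I/h)^(1/3) = 49.5 mm

b ≈ 49.5 mm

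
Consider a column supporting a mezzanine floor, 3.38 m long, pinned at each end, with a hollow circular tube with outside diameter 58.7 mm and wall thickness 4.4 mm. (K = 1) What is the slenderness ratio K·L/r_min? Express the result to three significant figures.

λ ≈ 175

Inner diameter d_i = 58.7 − 2×4.4 = 49.90 mm
I = π(d_o⁴ − d_i⁴)/64 = π(58.7⁴ − 49.90⁴)/64 = 2.785×10^5 mm⁴
A = 750.6 mm²;  r_min = √(I/A) = √(2.785×10^5/750.6) = 19.26 mm
L_e = K·L = 1 × 3.38 m = 3.380 m = 3380.0 mm
λ = L_e / r_min = 3380.0 / 19.26 = 175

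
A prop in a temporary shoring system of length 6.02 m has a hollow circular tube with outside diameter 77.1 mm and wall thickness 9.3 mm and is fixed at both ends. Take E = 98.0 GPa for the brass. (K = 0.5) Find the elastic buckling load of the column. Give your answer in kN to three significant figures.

P_cr ≈ 124 kN

Inner diameter d_i = 77.1 − 2×9.3 = 58.50 mm
I = π(d_o⁴ − d_i⁴)/64 = π(77.1⁴ − 58.50⁴)/64 = 1.160×10^6 mm⁴
I = 1.160×10^6 mm⁴ = 1.160×10^-6 m⁴
Effective length L_e = K·L = 0.5 × 6.02 = 3.010 m
P_cr = π²EI / L_e² = π² × 98.0×10⁹ × 1.160×10^-6 / 3.010² = 1.238×10^5 N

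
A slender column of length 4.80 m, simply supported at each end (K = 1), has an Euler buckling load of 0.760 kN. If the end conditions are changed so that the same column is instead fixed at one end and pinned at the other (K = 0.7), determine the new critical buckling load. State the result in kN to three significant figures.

P_cr ≈ 1.55 kN

P_cr ∝ 1/K², so P_cr,new = P_cr,old × (K_old/K_new)² = 0.760 × (1/0.7)²
= 0.760 × 2.041 = 1.55 kN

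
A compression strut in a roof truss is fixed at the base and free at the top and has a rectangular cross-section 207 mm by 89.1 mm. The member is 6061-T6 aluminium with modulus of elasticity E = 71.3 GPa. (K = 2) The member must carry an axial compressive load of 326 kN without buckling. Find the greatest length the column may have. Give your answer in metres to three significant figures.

Buckling occurs about the weak axis: I_min = h·b³/12 with b = 89.1 mm (the shorter side).
I_min = 207×89.1³/12 = 1.220×10^7 mm⁴
I = 1.220×10^-5 m⁴
At the buckling limit P_cr = P = 3.260×10^5 N
From P_cr = π²EI/(K·L)²:  L = (1/K)·√(π²EI/P_cr) = (1/2)·√(π²×7.13×10^10×1.220×10^-5/3.260×10^5)
L = 2.57 m

L_max ≈ 2.57 m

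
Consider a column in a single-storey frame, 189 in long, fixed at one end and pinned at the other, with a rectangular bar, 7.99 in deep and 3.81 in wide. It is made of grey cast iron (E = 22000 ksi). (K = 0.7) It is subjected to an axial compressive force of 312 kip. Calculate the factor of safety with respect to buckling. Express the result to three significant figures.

n ≈ 1.46

Buckling occurs about the weak axis: I_min = h·b³/12 with b = 3.81 in (the shorter side).
I_min = 7.99×3.81³/12 = 36.82 in⁴
Effective length L_e = K·L = 0.7 × 189 = 132.3 in
P_cr = π²EI / L_e² = π² × 22000×10³ × 36.82 / 132.3² = 4.568×10^5 lb
Factor of safety n = P_cr / P = 456.82 / 312 = 1.46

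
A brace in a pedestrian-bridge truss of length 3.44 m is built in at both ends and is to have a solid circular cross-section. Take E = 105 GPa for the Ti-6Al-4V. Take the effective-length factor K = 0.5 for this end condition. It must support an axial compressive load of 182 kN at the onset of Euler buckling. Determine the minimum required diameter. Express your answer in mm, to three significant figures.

L_e = K·L = 0.5 × 3.44 = 1.720 m
Required I = P_cr·L_e²/(π²E) = 1.820×10^5 × 1.720² / (π² × 1.05×10^11) = 5.196×10^-7 m⁴
I_req = 5.196×10^5 mm⁴
Solid circle: I = πd⁴/64  ⇒  d = (64I/π)^(1/4) = (64×5.196×10^5/π)^(1/4) = 57.0 mm

d ≈ 57.0 mm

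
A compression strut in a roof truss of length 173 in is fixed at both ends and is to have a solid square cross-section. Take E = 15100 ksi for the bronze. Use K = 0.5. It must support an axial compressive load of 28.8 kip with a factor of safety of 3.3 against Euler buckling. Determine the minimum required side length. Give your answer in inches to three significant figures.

a ≈ 2.75 in

Required P_cr = n·P = 3.3 × 28.8 = 95.04 kip
L_e = K·L = 0.5 × 173 = 86.50 in
Required I = P_cr·L_e²/(π²E) = 9.504×10^4 × 86.50² / (π² × 1.51×10^7) = 4.772 in⁴
Solid square: I = a⁴/12  ⇒  a = (12I)^(1/4) = (12×4.772)^(1/4) = 2.75 in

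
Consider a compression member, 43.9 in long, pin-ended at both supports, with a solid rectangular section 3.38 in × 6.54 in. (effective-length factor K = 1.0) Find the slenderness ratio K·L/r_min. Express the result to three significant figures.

For a rectangle r_min = b/√12 = 3.38/√12 = 0.9757 in
L_e = K·L = 1 × 43.9 = 43.90 in
λ = L_e / r_min = 43.900 / 0.9757 = 45.0

λ ≈ 45.0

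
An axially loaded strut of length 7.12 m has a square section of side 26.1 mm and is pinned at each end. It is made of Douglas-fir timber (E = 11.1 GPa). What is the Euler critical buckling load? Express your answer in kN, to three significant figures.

I = a⁴/12 = 26.1⁴/12 = 3.867×10^4 mm⁴
I = 3.867×10^4 mm⁴ = 3.867×10^-8 m⁴
Effective length L_e = K·L = 1 × 7.12 = 7.120 m
P_cr = π²EI / L_e² = π² × 11.1×10⁹ × 3.867×10^-8 / 7.120² = 83.57 N

P_cr ≈ 0.0836 kN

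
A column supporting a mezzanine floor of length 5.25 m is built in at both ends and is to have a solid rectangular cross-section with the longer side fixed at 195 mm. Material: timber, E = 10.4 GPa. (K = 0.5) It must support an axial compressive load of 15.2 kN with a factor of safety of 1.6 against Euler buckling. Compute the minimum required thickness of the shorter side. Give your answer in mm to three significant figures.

b ≈ 46.5 mm

Required P_cr = n·P = 1.6 × 15.2 = 24.32 kN
L_e = K·L = 0.5 × 5.25 = 2.625 m
Required I = P_cr·L_e²/(π²E) = 2.432×10^4 × 2.625² / (π² × 1.04×10^10) = 1.633×10^-6 m⁴
I_req = 1.633×10^6 mm⁴
Rectangle, weak axis: I_min = h·b³/12 with h = 195 mm fixed  ⇒  b = (12I/h)^(1/3) = 46.5 mm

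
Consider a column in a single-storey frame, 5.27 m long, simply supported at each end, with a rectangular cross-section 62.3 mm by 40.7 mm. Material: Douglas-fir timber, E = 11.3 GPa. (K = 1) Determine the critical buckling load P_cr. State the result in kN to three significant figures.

P_cr ≈ 1.41 kN

Buckling occurs about the weak axis: I_min = h·b³/12 with b = 40.7 mm (the shorter side).
I_min = 62.3×40.7³/12 = 3.500×10^5 mm⁴
I = 3.500×10^5 mm⁴ = 3.500×10^-7 m⁴
Effective length L_e = K·L = 1 × 5.27 = 5.270 m
P_cr = π²EI / L_e² = π² × 11.3×10⁹ × 3.500×10^-7 / 5.270² = 1.406×10^3 N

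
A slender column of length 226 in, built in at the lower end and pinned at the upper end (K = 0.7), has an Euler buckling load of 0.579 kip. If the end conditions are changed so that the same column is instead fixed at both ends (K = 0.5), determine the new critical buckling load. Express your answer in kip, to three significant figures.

P_cr ∝ 1/K², so P_cr,new = P_cr,old × (K_old/K_new)² = 0.579 × (0.7/0.5)²
= 0.579 × 1.960 = 1.13 kip

P_cr ≈ 1.13 kip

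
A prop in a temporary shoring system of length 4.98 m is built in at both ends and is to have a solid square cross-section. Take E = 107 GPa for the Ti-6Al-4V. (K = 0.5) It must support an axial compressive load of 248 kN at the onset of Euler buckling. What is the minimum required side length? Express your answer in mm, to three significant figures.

L_e = K·L = 0.5 × 4.98 = 2.490 m
Required I = P_cr·L_e²/(π²E) = 2.480×10^5 × 2.490² / (π² × 1.07×10^11) = 1.456×10^-6 m⁴
I_req = 1.456×10^6 mm⁴
Solid square: I = a⁴/12  ⇒  a = (12I)^(1/4) = (12×1.456×10^6)^(1/4) = 64.7 mm

a ≈ 64.7 mm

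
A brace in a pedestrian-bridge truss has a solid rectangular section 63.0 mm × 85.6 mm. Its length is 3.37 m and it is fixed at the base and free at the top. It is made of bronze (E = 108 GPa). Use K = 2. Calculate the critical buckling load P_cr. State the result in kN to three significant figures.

P_cr ≈ 41.9 kN

Buckling occurs about the weak axis: I_min = h·b³/12 with b = 63.0 mm (the shorter side).
I_min = 85.6×63.0³/12 = 1.784×10^6 mm⁴
I = 1.784×10^6 mm⁴ = 1.784×10^-6 m⁴
Effective length L_e = K·L = 2 × 3.37 = 6.740 m
P_cr = π²EI / L_e² = π² × 108×10⁹ × 1.784×10^-6 / 6.740² = 4.185×10^4 N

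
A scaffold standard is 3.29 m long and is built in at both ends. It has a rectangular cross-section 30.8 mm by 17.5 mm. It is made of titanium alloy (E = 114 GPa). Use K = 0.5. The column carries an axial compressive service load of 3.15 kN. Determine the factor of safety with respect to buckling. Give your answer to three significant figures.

Buckling occurs about the weak axis: I_min = h·b³/12 with b = 17.5 mm (the shorter side).
I_min = 30.8×17.5³/12 = 1.376×10^4 mm⁴
I = 1.376×10^4 mm⁴ = 1.376×10^-8 m⁴
Effective length L_e = K·L = 0.5 × 3.29 = 1.645 m
P_cr = π²EI / L_e² = π² × 114×10⁹ × 1.376×10^-8 / 1.645² = 5.719×10^3 N
Factor of safety n = P_cr / P = 5.7195 / 3.15 = 1.82

n ≈ 1.82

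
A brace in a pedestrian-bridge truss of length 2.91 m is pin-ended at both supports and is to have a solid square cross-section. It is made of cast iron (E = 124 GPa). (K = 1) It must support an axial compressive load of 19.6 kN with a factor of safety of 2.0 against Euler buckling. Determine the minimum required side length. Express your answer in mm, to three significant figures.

a ≈ 42.5 mm

Required P_cr = n·P = 2.0 × 19.6 = 39.20 kN
L_e = K·L = 1 × 2.91 = 2.910 m
Required I = P_cr·L_e²/(π²E) = 3.920×10^4 × 2.910² / (π² × 1.24×10^11) = 2.712×10^-7 m⁴
I_req = 2.712×10^5 mm⁴
Solid square: I = a⁴/12  ⇒  a = (12I)^(1/4) = (12×2.712×10^5)^(1/4) = 42.5 mm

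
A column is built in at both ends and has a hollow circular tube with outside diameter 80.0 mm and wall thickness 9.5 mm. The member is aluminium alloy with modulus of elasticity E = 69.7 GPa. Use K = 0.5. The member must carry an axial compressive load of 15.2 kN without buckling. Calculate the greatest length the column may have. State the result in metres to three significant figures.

L_max ≈ 15.5 m

Inner diameter d_i = 80.0 − 2×9.5 = 61.00 mm
I = π(d_o⁴ − d_i⁴)/64 = π(80.0⁴ − 61.00⁴)/64 = 1.331×10^6 mm⁴
I = 1.331×10^-6 m⁴
At the buckling limit P_cr = P = 1.520×10^4 N
From P_cr = π²EI/(K·L)²:  L = (1/K)·√(π²EI/P_cr) = (1/0.5)·√(π²×6.97×10^10×1.331×10^-6/1.520×10^4)
L = 15.5 m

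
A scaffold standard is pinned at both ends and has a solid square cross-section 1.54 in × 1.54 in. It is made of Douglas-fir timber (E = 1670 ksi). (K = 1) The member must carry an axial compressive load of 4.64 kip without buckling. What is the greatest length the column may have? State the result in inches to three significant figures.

L_max ≈ 40.8 in

I = a⁴/12 = 1.54⁴/12 = 0.4687 in⁴
At the buckling limit P_cr = P = 4.640×10^3 lb
From P_cr = π²EI/(K·L)²:  L = (1/K)·√(π²EI/P_cr) = (1/1)·√(π²×1.67×10^6×0.4687/4.640×10^3)
L = 40.8 in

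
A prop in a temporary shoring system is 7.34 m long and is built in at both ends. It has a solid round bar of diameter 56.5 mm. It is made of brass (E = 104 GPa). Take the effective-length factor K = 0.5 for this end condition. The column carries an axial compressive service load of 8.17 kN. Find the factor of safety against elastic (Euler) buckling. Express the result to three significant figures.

n ≈ 4.67

I = πd⁴/64 = π×56.5⁴/64 = 5.002×10^5 mm⁴
I = 5.002×10^5 mm⁴ = 5.002×10^-7 m⁴
Effective length L_e = K·L = 0.5 × 7.34 = 3.670 m
P_cr = π²EI / L_e² = π² × 104×10⁹ × 5.002×10^-7 / 3.670² = 3.812×10^4 N
Factor of safety n = P_cr / P = 38.121 / 8.17 = 4.67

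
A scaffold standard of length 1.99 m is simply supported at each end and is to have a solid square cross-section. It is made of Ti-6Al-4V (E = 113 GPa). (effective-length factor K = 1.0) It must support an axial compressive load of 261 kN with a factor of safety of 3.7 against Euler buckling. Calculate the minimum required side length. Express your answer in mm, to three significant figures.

Required P_cr = n·P = 3.7 × 261 = 965.7 kN
L_e = K·L = 1 × 1.99 = 1.990 m
Required I = P_cr·L_e²/(π²E) = 9.657×10^5 × 1.990² / (π² × 1.13×10^11) = 3.429×10^-6 m⁴
I_req = 3.429×10^6 mm⁴
Solid square: I = a⁴/12  ⇒  a = (12I)^(1/4) = (12×3.429×10^6)^(1/4) = 80.1 mm

a ≈ 80.1 mm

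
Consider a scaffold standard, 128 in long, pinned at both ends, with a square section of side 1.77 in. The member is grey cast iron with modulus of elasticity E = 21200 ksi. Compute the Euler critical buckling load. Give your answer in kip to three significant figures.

I = a⁴/12 = 1.77⁴/12 = 0.8179 in⁴
Effective length L_e = K·L = 1 × 128 = 128.0 in
P_cr = π²EI / L_e² = π² × 21200×10³ × 0.8179 / 128.0² = 1.045×10^4 lb

P_cr ≈ 10.4 kip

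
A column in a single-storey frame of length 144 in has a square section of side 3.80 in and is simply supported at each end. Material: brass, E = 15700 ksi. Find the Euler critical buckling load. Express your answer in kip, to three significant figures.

P_cr ≈ 130 kip

I = a⁴/12 = 3.80⁴/12 = 17.38 in⁴
Effective length L_e = K·L = 1 × 144 = 144.0 in
P_cr = π²EI / L_e² = π² × 15700×10³ × 17.38 / 144.0² = 1.298×10^5 lb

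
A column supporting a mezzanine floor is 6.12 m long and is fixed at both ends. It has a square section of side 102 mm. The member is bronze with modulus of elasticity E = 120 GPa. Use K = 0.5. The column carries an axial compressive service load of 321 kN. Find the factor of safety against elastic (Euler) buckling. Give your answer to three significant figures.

n ≈ 3.55

I = a⁴/12 = 102⁴/12 = 9.020×10^6 mm⁴
I = 9.020×10^6 mm⁴ = 9.020×10^-6 m⁴
Effective length L_e = K·L = 0.5 × 6.12 = 3.060 m
P_cr = π²EI / L_e² = π² × 120×10⁹ × 9.020×10^-6 / 3.060² = 1.141×10^6 N
Factor of safety n = P_cr / P = 1140.9 / 321 = 3.55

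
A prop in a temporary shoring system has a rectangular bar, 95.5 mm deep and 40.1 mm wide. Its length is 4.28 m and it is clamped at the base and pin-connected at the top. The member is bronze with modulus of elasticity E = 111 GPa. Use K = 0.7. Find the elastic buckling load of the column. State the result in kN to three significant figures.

P_cr ≈ 62.6 kN

Buckling occurs about the weak axis: I_min = h·b³/12 with b = 40.1 mm (the shorter side).
I_min = 95.5×40.1³/12 = 5.132×10^5 mm⁴
I = 5.132×10^5 mm⁴ = 5.132×10^-7 m⁴
Effective length L_e = K·L = 0.7 × 4.28 = 2.996 m
P_cr = π²EI / L_e² = π² × 111×10⁹ × 5.132×10^-7 / 2.996² = 6.263×10^4 N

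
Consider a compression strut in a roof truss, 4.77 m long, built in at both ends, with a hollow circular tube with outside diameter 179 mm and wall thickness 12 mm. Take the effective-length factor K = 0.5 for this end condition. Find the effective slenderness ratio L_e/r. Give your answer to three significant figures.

Inner diameter d_i = 179 − 2×12 = 155.0 mm
I = π(d_o⁴ − d_i⁴)/64 = π(179⁴ − 155.0⁴)/64 = 2.206×10^7 mm⁴
A = 6.296×10^3 mm²;  r_min = √(I/A) = √(2.206×10^7/6.296×10^3) = 59.20 mm
L_e = K·L = 0.5 × 4.77 m = 2.385 m = 2385.0 mm
λ = L_e / r_min = 2385.0 / 59.20 = 40.3

λ ≈ 40.3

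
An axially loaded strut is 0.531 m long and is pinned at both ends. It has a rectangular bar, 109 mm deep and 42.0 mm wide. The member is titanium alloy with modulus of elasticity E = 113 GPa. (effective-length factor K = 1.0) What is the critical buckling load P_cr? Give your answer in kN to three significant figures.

Buckling occurs about the weak axis: I_min = h·b³/12 with b = 42.0 mm (the shorter side).
I_min = 109×42.0³/12 = 6.730×10^5 mm⁴
I = 6.730×10^5 mm⁴ = 6.730×10^-7 m⁴
Effective length L_e = K·L = 1 × 0.531 = 0.5310 m
P_cr = π²EI / L_e² = π² × 113×10⁹ × 6.730×10^-7 / 0.5310² = 2.662×10^6 N

P_cr ≈ 2660 kN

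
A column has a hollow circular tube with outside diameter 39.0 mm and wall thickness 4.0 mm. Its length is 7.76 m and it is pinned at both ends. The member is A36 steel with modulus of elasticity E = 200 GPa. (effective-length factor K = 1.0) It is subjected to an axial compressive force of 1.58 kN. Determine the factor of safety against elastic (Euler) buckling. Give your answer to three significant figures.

Inner diameter d_i = 39.0 − 2×4.0 = 31.00 mm
I = π(d_o⁴ − d_i⁴)/64 = π(39.0⁴ − 31.00⁴)/64 = 6.823×10^4 mm⁴
I = 6.823×10^4 mm⁴ = 6.823×10^-8 m⁴
Effective length L_e = K·L = 1 × 7.76 = 7.760 m
P_cr = π²EI / L_e² = π² × 200×10⁹ × 6.823×10^-8 / 7.760² = 2.236×10^3 N
Factor of safety n = P_cr / P = 2.2365 / 1.58 = 1.42

n ≈ 1.42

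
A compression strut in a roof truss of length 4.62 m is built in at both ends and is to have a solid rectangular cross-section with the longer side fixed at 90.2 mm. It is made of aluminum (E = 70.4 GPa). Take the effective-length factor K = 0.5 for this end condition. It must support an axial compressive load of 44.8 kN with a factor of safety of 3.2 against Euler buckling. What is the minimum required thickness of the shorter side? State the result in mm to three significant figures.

b ≈ 52.7 mm

Required P_cr = n·P = 3.2 × 44.8 = 143.4 kN
L_e = K·L = 0.5 × 4.62 = 2.310 m
Required I = P_cr·L_e²/(π²E) = 1.434×10^5 × 2.310² / (π² × 7.04×10^10) = 1.101×10^-6 m⁴
I_req = 1.101×10^6 mm⁴
Rectangle, weak axis: I_min = h·b³/12 with h = 90.2 mm fixed  ⇒  b = (12I/h)^(1/3) = 52.7 mm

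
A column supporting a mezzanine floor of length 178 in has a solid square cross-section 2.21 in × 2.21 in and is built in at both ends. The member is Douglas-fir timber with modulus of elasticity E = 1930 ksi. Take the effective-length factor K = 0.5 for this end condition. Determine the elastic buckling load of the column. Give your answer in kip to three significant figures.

P_cr ≈ 4.78 kip

I = a⁴/12 = 2.21⁴/12 = 1.988 in⁴
Effective length L_e = K·L = 0.5 × 178 = 89.00 in
P_cr = π²EI / L_e² = π² × 1930×10³ × 1.988 / 89.00² = 4.780×10^3 lb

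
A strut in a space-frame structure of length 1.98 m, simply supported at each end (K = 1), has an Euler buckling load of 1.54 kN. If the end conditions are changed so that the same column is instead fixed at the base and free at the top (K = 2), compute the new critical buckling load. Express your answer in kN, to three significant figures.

P_cr ∝ 1/K², so P_cr,new = P_cr,old × (K_old/K_new)² = 1.54 × (1/2)²
= 1.54 × 0.2500 = 0.385 kN

P_cr ≈ 0.385 kN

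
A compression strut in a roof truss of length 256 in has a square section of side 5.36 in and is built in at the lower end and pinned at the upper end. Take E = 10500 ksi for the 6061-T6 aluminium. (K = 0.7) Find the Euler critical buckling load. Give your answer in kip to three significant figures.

I = a⁴/12 = 5.36⁴/12 = 68.78 in⁴
Effective length L_e = K·L = 0.7 × 256 = 179.2 in
P_cr = π²EI / L_e² = π² × 10500×10³ × 68.78 / 179.2² = 2.220×10^5 lb

P_cr ≈ 222 kip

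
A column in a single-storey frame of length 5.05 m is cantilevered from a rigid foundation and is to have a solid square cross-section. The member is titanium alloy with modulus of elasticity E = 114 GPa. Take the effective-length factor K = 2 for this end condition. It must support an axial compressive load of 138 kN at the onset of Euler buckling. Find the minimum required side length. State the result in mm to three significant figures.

a ≈ 111 mm

L_e = K·L = 2 × 5.05 = 10.10 m
Required I = P_cr·L_e²/(π²E) = 1.380×10^5 × 10.10² / (π² × 1.14×10^11) = 1.251×10^-5 m⁴
I_req = 1.251×10^7 mm⁴
Solid square: I = a⁴/12  ⇒  a = (12I)^(1/4) = (12×1.251×10^7)^(1/4) = 111 mm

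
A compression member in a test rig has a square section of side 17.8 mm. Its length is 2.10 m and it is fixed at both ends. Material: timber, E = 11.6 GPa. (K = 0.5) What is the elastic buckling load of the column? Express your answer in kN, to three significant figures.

P_cr ≈ 0.869 kN

I = a⁴/12 = 17.8⁴/12 = 8.366×10^3 mm⁴
I = 8.366×10^3 mm⁴ = 8.366×10^-9 m⁴
Effective length L_e = K·L = 0.5 × 2.10 = 1.050 m
P_cr = π²EI / L_e² = π² × 11.6×10⁹ × 8.366×10^-9 / 1.050² = 868.7 N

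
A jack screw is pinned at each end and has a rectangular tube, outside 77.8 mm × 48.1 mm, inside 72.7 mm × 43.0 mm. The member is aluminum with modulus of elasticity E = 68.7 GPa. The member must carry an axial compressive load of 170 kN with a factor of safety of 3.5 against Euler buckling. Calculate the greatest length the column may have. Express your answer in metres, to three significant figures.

L_max ≈ 0.523 m

Weak-axis I_min = (h_o·b_o³ − h_i·b_i³)/12 with b_o = 48.1, b_i = 43.00 mm (shorter outer/inner sides).
I_min = (77.8×48.1³ − 72.70×43.00³)/12 = 2.398×10^5 mm⁴
I = 2.398×10^-7 m⁴
Required critical load P_cr = n·P = 3.5 × 170 = 595.0 kN = 5.950×10^5 N
From P_cr = π²EI/(K·L)²:  L = (1/K)·√(π²EI/P_cr) = (1/1)·√(π²×6.87×10^10×2.398×10^-7/5.950×10^5)
L = 0.523 m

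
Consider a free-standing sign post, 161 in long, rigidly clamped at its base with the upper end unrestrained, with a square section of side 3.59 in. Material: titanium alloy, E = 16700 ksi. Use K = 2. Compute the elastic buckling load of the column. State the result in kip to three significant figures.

I = a⁴/12 = 3.59⁴/12 = 13.84 in⁴
Effective length L_e = K·L = 2 × 161 = 322.0 in
P_cr = π²EI / L_e² = π² × 16700×10³ × 13.84 / 322.0² = 2.200×10^4 lb

P_cr ≈ 22.0 kip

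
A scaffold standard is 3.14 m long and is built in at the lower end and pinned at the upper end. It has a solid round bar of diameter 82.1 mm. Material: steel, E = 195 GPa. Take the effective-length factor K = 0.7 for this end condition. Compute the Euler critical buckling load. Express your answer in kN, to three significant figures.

P_cr ≈ 888 kN

I = πd⁴/64 = π×82.1⁴/64 = 2.230×10^6 mm⁴
I = 2.230×10^6 mm⁴ = 2.230×10^-6 m⁴
Effective length L_e = K·L = 0.7 × 3.14 = 2.198 m
P_cr = π²EI / L_e² = π² × 195×10⁹ × 2.230×10^-6 / 2.198² = 8.884×10^5 N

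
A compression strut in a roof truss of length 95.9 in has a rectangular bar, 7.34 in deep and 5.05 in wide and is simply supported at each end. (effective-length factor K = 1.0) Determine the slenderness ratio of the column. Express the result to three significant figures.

λ ≈ 65.8

For a rectangle r_min = b/√12 = 5.05/√12 = 1.458 in
L_e = K·L = 1 × 95.9 = 95.90 in
λ = L_e / r_min = 95.900 / 1.458 = 65.8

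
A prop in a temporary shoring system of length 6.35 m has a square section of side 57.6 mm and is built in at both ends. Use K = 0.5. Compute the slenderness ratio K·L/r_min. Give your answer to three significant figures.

λ ≈ 191

For a square r = a/√12 = 57.6/√12 = 16.63 mm
L_e = K·L = 0.5 × 6.35 m = 3.175 m = 3175.0 mm
λ = L_e / r_min = 3175.0 / 16.63 = 191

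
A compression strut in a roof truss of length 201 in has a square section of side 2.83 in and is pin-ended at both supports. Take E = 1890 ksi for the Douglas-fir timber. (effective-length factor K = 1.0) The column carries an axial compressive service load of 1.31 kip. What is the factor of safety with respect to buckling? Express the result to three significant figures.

I = a⁴/12 = 2.83⁴/12 = 5.345 in⁴
Effective length L_e = K·L = 1 × 201 = 201.0 in
P_cr = π²EI / L_e² = π² × 1890×10³ × 5.345 / 201.0² = 2.468×10^3 lb
Factor of safety n = P_cr / P = 2.4679 / 1.31 = 1.88

n ≈ 1.88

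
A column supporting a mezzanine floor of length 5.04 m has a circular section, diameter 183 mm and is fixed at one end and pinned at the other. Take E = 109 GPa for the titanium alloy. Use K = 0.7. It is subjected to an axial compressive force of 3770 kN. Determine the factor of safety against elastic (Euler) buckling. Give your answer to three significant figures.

n ≈ 1.26

I = πd⁴/64 = π×183⁴/64 = 5.505×10^7 mm⁴
I = 5.505×10^7 mm⁴ = 5.505×10^-5 m⁴
Effective length L_e = K·L = 0.7 × 5.04 = 3.528 m
P_cr = π²EI / L_e² = π² × 109×10⁹ × 5.505×10^-5 / 3.528² = 4.758×10^6 N
Factor of safety n = P_cr / P = 4758.2 / 3770 = 1.26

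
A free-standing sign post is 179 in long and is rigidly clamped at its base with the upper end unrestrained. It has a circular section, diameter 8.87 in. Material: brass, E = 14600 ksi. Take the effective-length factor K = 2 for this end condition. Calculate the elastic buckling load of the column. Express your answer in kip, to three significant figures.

P_cr ≈ 342 kip

I = πd⁴/64 = π×8.87⁴/64 = 303.9 in⁴
Effective length L_e = K·L = 2 × 179 = 358.0 in
P_cr = π²EI / L_e² = π² × 14600×10³ × 303.9 / 358.0² = 3.416×10^5 lb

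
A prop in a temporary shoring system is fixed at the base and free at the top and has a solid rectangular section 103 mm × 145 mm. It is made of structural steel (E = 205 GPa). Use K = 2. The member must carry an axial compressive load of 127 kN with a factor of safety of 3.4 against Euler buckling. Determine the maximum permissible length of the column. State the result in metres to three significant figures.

Buckling occurs about the weak axis: I_min = h·b³/12 with b = 103 mm (the shorter side).
I_min = 145×103³/12 = 1.320×10^7 mm⁴
I = 1.320×10^-5 m⁴
Required critical load P_cr = n·P = 3.4 × 127 = 431.8 kN = 4.318×10^5 N
From P_cr = π²EI/(K·L)²:  L = (1/K)·√(π²EI/P_cr) = (1/2)·√(π²×2.05×10^11×1.320×10^-5/4.318×10^5)
L = 3.93 m

L_max ≈ 3.93 m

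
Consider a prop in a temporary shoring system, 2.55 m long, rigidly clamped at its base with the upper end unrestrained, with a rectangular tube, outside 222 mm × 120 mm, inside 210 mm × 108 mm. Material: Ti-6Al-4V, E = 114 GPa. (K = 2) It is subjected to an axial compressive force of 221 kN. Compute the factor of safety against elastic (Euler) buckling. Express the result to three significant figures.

Weak-axis I_min = (h_o·b_o³ − h_i·b_i³)/12 with b_o = 120, b_i = 108.0 mm (shorter outer/inner sides).
I_min = (222×120³ − 210.0×108.0³)/12 = 9.923×10^6 mm⁴
I = 9.923×10^6 mm⁴ = 9.923×10^-6 m⁴
Effective length L_e = K·L = 2 × 2.55 = 5.100 m
P_cr = π²EI / L_e² = π² × 114×10⁹ × 9.923×10^-6 / 5.100² = 4.292×10^5 N
Factor of safety n = P_cr / P = 429.25 / 221 = 1.94

n ≈ 1.94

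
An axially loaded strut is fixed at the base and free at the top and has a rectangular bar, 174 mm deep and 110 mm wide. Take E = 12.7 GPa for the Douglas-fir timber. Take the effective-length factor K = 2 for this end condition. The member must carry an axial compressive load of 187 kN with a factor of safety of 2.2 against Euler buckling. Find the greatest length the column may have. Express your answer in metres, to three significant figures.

Buckling occurs about the weak axis: I_min = h·b³/12 with b = 110 mm (the shorter side).
I_min = 174×110³/12 = 1.930×10^7 mm⁴
I = 1.930×10^-5 m⁴
Required critical load P_cr = n·P = 2.2 × 187 = 411.4 kN = 4.114×10^5 N
From P_cr = π²EI/(K·L)²:  L = (1/K)·√(π²EI/P_cr) = (1/2)·√(π²×1.27×10^10×1.930×10^-5/4.114×10^5)
L = 1.21 m

L_max ≈ 1.21 m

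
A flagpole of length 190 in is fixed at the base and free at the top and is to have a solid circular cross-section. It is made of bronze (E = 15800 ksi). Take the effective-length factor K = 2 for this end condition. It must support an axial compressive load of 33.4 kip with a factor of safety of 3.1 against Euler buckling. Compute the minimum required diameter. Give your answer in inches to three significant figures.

d ≈ 6.65 in

Required P_cr = n·P = 3.1 × 33.4 = 103.5 kip
L_e = K·L = 2 × 190 = 380.0 in
Required I = P_cr·L_e²/(π²E) = 1.035×10^5 × 380.0² / (π² × 1.58×10^7) = 95.88 in⁴
Solid circle: I = πd⁴/64  ⇒  d = (64I/π)^(1/4) = (64×95.88/π)^(1/4) = 6.65 in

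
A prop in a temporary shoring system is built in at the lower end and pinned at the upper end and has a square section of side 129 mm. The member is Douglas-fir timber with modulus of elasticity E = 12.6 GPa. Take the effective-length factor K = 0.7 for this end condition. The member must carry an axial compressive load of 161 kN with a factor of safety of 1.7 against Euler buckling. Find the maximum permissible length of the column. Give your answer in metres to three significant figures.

L_max ≈ 4.63 m

I = a⁴/12 = 129⁴/12 = 2.308×10^7 mm⁴
I = 2.308×10^-5 m⁴
Required critical load P_cr = n·P = 1.7 × 161 = 273.7 kN = 2.737×10^5 N
From P_cr = π²EI/(K·L)²:  L = (1/K)·√(π²EI/P_cr) = (1/0.7)·√(π²×1.26×10^10×2.308×10^-5/2.737×10^5)
L = 4.63 m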